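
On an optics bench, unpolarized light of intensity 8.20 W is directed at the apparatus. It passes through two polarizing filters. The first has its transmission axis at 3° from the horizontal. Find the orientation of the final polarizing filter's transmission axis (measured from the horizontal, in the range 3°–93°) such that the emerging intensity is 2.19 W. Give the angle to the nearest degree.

θ ≈ 46°

Unpolarized light through the first polarizer → I₁ = ½ I₀, now polarized at 3°.
Target fraction: 2.19 / 8.20 W = 0.2671 of I₀.
Need I₂/I₀ = 0.2671, so cos²(θ − 3°) = 0.2671 / 0.5 = 0.5341.
θ − 3° = arccos(√0.5341) = 43.0°, giving θ ≈ 3 + 43.0 = 46.0°.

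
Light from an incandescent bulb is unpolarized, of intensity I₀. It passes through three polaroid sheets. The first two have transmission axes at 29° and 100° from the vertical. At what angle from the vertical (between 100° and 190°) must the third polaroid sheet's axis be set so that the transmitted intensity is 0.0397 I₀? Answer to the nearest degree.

θ ≈ 130°

Unpolarized light through the first polarizer → I₁ = ½ I₀, now polarized at 29°.
I₂ = I₁ cos²(100° − 29°) = 0.5 I₀ · cos²(71°) = 0.053 I₀.
Need I₃/I₀ = 0.0397, so cos²(θ − 100°) = 0.0397 / 0.053 = 0.7491.
θ − 100° = arccos(√0.7491) = 30.1°, giving θ ≈ 100 + 30.1 = 130.1°.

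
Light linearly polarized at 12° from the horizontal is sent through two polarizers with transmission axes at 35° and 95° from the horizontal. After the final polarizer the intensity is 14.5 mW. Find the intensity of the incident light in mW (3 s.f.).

By Malus's law, I₁ = I₀ cos²(35° − 12°) = I₀ cos²(23°) = 0.8473 I₀.
I₂ = I₁ cos²(95° − 35°) = 0.8473 I₀ · cos²(60°) = 0.2118 I₀.
So 14.5 mW = 0.2118 I₀, giving I₀ = 14.5/0.2118 = 68.45 mW.

I₀ ≈ 68.5 mW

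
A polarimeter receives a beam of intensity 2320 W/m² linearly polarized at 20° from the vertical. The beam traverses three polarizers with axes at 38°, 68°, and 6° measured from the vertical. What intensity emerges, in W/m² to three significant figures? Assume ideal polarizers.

I₁ = 2320 W/m² · cos²(18°) = 2098 W/m².
I₂ = I₁ · cos²(30°) = 2098 · 0.75 = 1574 W/m².
I₃ = I₂ · cos²(62°) = 1574 · 0.2204 = 346.9 W/m².

I ≈ 347 W/m²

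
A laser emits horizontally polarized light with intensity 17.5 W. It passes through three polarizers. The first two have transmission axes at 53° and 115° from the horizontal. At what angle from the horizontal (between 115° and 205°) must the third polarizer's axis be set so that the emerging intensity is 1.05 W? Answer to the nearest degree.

θ ≈ 145°

I₁ = I₀ cos²(53° − 0°) = I₀ cos²(53°) = 0.3622 I₀.
I₂ = I₁ cos²(115° − 53°) = 0.3622 I₀ · cos²(62°) = 0.07983 I₀.
Target fraction: 1.05 / 17.5 W = 0.06 of I₀.
Need I₃/I₀ = 0.06, so cos²(θ − 115°) = 0.06 / 0.07983 = 0.7516.
θ − 115° = arccos(√0.7516) = 29.9°, giving θ ≈ 115 + 29.9 = 144.9°.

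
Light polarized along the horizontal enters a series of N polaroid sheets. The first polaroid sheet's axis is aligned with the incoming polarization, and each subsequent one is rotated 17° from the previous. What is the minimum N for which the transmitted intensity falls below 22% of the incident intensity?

First polarizer is aligned with the polarization: full transmission.
Each further stage multiplies by cos²(17°) = 0.9145.
After N polarizers: T = 0.9145^(N−1). Require T < 0.22 ⇒ N−1 > ln(0.22)/ln(0.9145) = 16.94, so N−1 ≥ 17 and N = 18.
Check: N=18 gives T = 0.2189 < 0.22; N=17 gives T = 0.2394.

N = 18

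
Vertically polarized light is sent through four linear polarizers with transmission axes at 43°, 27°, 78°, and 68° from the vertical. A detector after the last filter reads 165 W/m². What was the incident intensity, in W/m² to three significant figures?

I₁ = I₀ cos²(43° − 0°) = I₀ cos²(43°) = 0.5349 I₀.
I₂ = I₁ cos²(27° − 43°) = 0.5349 I₀ · cos²(16°) = 0.4942 I₀.
I₃ = I₂ cos²(78° − 27°) = 0.4942 I₀ · cos²(51°) = 0.1957 I₀.
I₄ = I₃ cos²(68° − 78°) = 0.1957 I₀ · cos²(10°) = 0.1898 I₀.
So 165 W/m² = 0.1898 I₀, giving I₀ = 165/0.1898 = 869.2 W/m².

I₀ ≈ 869 W/m²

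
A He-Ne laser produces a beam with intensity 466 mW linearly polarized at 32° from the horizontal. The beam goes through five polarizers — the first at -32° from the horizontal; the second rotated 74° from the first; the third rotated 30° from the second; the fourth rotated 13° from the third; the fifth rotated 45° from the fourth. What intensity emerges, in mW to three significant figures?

I ≈ 2.42 mW

By Malus's law, I₁ = 466 mW · cos²(64°) = 89.55 mW.
I₂ = I₁ · cos²(74°) = 89.55 · 0.07598 = 6.804 mW.
I₃ = I₂ · cos²(30°) = 6.804 · 0.75 = 5.103 mW.
I₄ = I₃ · cos²(13°) = 5.103 · 0.9494 = 4.845 mW.
I₅ = I₄ · cos²(45°) = 4.845 · 0.5 = 2.422 mW.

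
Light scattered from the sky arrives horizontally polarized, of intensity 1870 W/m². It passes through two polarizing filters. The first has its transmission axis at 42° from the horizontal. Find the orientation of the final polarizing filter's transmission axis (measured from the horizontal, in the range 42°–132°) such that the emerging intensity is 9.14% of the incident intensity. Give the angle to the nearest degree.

I₁ = I₀ cos²(42° − 0°) = I₀ cos²(42°) = 0.5523 I₀.
Need I₂/I₀ = 0.0914, so cos²(θ − 42°) = 0.0914 / 0.5523 = 0.1655.
θ − 42° = arccos(√0.1655) = 66.0°, giving θ ≈ 42 + 66.0 = 108.0°.

θ ≈ 108°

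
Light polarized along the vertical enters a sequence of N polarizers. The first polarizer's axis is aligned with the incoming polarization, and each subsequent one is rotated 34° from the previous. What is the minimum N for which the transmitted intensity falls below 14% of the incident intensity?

First polarizer is aligned with the polarization: full transmission.
Each further stage multiplies by cos²(34°) = 0.6873.
After N polarizers: T = 0.6873^(N−1). Require T < 0.14 ⇒ N−1 > ln(0.14)/ln(0.6873) = 5.24, so N−1 ≥ 6 and N = 7.
Check: N=7 gives T = 0.1054 < 0.14; N=6 gives T = 0.1534.

N = 7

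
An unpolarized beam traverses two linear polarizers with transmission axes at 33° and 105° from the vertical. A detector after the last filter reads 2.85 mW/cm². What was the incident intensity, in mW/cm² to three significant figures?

I₀ ≈ 59.7 mW/cm²

Unpolarized light through the first polarizer → I₁ = ½ I₀, now polarized at 33°.
I₂ = I₁ cos²(105° − 33°) = 0.5 I₀ · cos²(72°) = 0.04775 I₀.
So 2.85 mW/cm² = 0.04775 I₀, giving I₀ = 2.85/0.04775 = 59.69 mW/cm².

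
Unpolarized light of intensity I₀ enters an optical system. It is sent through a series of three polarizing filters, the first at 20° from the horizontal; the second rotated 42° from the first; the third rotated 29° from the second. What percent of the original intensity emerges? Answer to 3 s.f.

Unpolarized light through the first polarizer → I₁ = ½ I₀, now polarized at 20°.
I₂ = I₁ cos²(42°) = 0.5 · 0.5523 I₀ = 0.2761 I₀.
I₃ = I₂ cos²(29°) = 0.2761 · 0.765 I₀ = 0.2112 I₀.
That is 21.12% of the incident intensity.

≈ 21.1%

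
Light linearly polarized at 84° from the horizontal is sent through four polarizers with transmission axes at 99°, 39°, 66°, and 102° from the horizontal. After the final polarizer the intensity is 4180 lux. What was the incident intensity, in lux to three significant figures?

I₀ ≈ 3.45e4 lux

By Malus's law, I₁ = I₀ cos²(99° − 84°) = I₀ cos²(15°) = 0.933 I₀.
I₂ = I₁ cos²(39° − 99°) = 0.933 I₀ · cos²(60°) = 0.2333 I₀.
I₃ = I₂ cos²(66° − 39°) = 0.2333 I₀ · cos²(27°) = 0.1852 I₀.
I₄ = I₃ cos²(102° − 66°) = 0.1852 I₀ · cos²(36°) = 0.1212 I₀.
So 4180 lux = 0.1212 I₀, giving I₀ = 4180/0.1212 = 3.449e+04 lux.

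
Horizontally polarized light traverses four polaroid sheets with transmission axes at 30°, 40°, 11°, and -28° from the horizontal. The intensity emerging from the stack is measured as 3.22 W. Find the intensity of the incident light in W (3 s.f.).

I₀ ≈ 9.58 W

By Malus's law, I₁ = I₀ cos²(30° − 0°) = I₀ cos²(30°) = 0.75 I₀.
I₂ = I₁ cos²(40° − 30°) = 0.75 I₀ · cos²(10°) = 0.7274 I₀.
I₃ = I₂ cos²(11° − 40°) = 0.7274 I₀ · cos²(29°) = 0.5564 I₀.
I₄ = I₃ cos²(-28° − 11°) = 0.5564 I₀ · cos²(39°) = 0.3361 I₀.
So 3.22 W = 0.3361 I₀, giving I₀ = 3.22/0.3361 = 9.582 W.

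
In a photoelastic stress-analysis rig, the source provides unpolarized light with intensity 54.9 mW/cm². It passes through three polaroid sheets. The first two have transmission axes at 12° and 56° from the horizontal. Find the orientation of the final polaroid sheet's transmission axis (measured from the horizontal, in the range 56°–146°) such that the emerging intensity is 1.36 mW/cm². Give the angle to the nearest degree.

θ ≈ 128°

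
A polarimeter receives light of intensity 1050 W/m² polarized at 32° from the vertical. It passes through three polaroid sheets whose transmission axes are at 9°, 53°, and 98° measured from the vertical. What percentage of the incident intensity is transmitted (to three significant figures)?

≈ 21.9%

By Malus's law, I₁ = 1050 W/m² · cos²(23°) = 889.7 W/m².
I₂ = I₁ · cos²(44°) = 889.7 · 0.5174 = 460.4 W/m².
I₃ = I₂ · cos²(45°) = 460.4 · 0.5 = 230.2 W/m².
That is 21.92% of the incident intensity.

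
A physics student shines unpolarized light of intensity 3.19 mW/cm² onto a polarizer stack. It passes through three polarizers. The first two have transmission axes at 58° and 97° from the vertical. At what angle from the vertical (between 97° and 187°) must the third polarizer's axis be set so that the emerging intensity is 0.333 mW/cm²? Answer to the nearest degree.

θ ≈ 151°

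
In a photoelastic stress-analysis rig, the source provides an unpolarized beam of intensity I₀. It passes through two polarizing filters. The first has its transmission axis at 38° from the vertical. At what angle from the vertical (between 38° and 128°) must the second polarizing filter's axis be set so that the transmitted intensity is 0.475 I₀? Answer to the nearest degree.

θ ≈ 51°

Unpolarized light through the first polarizer → I₁ = ½ I₀, now polarized at 38°.
Need I₂/I₀ = 0.475, so cos²(θ − 38°) = 0.475 / 0.5 = 0.95.
θ − 38° = arccos(√0.95) = 12.9°, giving θ ≈ 38 + 12.9 = 50.9°.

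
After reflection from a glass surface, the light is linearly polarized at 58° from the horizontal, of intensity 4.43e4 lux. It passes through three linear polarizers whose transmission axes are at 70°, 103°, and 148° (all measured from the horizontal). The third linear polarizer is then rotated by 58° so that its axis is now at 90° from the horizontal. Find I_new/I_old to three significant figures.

Before rotation:
I₁ = I₀ cos²(70° − 58°) = I₀ cos²(12°) = 0.9568 I₀.
I₂ = I₁ cos²(103° − 70°) = 0.9568 I₀ · cos²(33°) = 0.673 I₀.
I₃ = I₂ cos²(148° − 103°) = 0.673 I₀ · cos²(45°) = 0.3365 I₀.
After rotation:
I₁ = I₀ cos²(70° − 58°) = I₀ cos²(12°) = 0.9568 I₀.
I₂ = I₁ cos²(103° − 70°) = 0.9568 I₀ · cos²(33°) = 0.673 I₀.
I₃ = I₂ cos²(90° − 103°) = 0.673 I₀ · cos²(13°) = 0.6389 I₀.
Ratio = 0.6389 / 0.3365 = 1.899.

I_new/I_old ≈ 1.90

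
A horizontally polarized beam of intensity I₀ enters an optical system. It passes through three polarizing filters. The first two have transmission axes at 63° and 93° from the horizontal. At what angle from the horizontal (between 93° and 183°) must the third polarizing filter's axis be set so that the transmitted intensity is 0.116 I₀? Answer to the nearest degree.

I₁ = I₀ cos²(63° − 0°) = I₀ cos²(63°) = 0.2061 I₀.
I₂ = I₁ cos²(93° − 63°) = 0.2061 I₀ · cos²(30°) = 0.1546 I₀.
Need I₃/I₀ = 0.116, so cos²(θ − 93°) = 0.116 / 0.1546 = 0.7504.
θ − 93° = arccos(√0.7504) = 30.0°, giving θ ≈ 93 + 30.0 = 123.0°.

θ ≈ 123°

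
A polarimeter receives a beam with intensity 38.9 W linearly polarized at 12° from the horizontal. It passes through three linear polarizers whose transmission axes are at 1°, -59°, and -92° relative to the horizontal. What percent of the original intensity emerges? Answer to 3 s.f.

I₁ = 38.9 W · cos²(11°) = 37.48 W.
I₂ = I₁ · cos²(60°) = 37.48 · 0.25 = 9.371 W.
I₃ = I₂ · cos²(33°) = 9.371 · 0.7034 = 6.591 W.
That is 16.94% of the incident intensity.

≈ 16.9%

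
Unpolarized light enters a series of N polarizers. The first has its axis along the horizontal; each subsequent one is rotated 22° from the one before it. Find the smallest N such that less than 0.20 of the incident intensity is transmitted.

N = 8

First polarizer halves the unpolarized light: factor 1/2.
Each further stage multiplies by cos²(22°) = 0.8597.
After N polarizers: T = 0.5·0.8597^(N−1). Require T < 0.20 ⇒ N−1 > ln(0.20/0.5)/ln(0.8597) = 6.06, so N−1 ≥ 7 and N = 8.
Check: N=8 gives T = 0.1735 < 0.20; N=7 gives T = 0.2018.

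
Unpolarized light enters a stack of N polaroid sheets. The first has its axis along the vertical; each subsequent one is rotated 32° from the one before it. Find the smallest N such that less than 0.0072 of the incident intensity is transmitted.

First polarizer halves the unpolarized light: factor 1/2.
Each further stage multiplies by cos²(32°) = 0.7192.
After N polarizers: T = 0.5·0.7192^(N−1). Require T < 0.0072 ⇒ N−1 > ln(0.0072/0.5)/ln(0.7192) = 12.86, so N−1 ≥ 13 and N = 14.
Check: N=14 gives T = 0.006885 < 0.0072; N=13 gives T = 0.009573.

N = 14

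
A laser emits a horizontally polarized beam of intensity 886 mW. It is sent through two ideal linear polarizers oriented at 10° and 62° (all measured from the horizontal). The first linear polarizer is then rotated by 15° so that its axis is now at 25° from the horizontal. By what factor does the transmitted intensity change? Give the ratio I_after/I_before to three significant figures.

I_new/I_old ≈ 1.43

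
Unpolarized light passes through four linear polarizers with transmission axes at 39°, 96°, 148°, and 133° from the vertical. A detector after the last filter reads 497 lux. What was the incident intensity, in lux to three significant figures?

Unpolarized light through the first polarizer → I₁ = ½ I₀, now polarized at 39°.
I₂ = I₁ cos²(96° − 39°) = 0.5 I₀ · cos²(57°) = 0.1483 I₀.
I₃ = I₂ cos²(148° − 96°) = 0.1483 I₀ · cos²(52°) = 0.05622 I₀.
I₄ = I₃ cos²(133° − 148°) = 0.05622 I₀ · cos²(15°) = 0.05245 I₀.
So 497 lux = 0.05245 I₀, giving I₀ = 497/0.05245 = 9475 lux.

I₀ ≈ 9480 lux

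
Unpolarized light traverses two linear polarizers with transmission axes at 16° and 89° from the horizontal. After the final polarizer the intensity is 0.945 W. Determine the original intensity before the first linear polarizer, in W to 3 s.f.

I₀ ≈ 22.1 W

Unpolarized light through the first polarizer → I₁ = ½ I₀, now polarized at 16°.
I₂ = I₁ cos²(89° − 16°) = 0.5 I₀ · cos²(73°) = 0.04274 I₀.
So 0.945 W = 0.04274 I₀, giving I₀ = 0.945/0.04274 = 22.11 W.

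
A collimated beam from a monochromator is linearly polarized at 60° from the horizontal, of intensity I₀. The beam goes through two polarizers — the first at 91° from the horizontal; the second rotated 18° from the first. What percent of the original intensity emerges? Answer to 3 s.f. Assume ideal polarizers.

I₁ = I₀ cos²(91° − 60°) = I₀ cos²(31°) = 0.7347 I₀.
I₂ = I₁ cos²(18°) = 0.7347 · 0.9045 I₀ = 0.6646 I₀.
That is 66.46% of the incident intensity.

≈ 66.5%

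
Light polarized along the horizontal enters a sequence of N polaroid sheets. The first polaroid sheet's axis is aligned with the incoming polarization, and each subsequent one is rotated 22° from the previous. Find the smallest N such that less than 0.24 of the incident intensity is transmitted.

First polarizer is aligned with the polarization: full transmission.
Each further stage multiplies by cos²(22°) = 0.8597.
After N polarizers: T = 0.8597^(N−1). Require T < 0.24 ⇒ N−1 > ln(0.24)/ln(0.8597) = 9.44, so N−1 ≥ 10 and N = 11.
Check: N=11 gives T = 0.2205 < 0.24; N=10 gives T = 0.2564.

N = 11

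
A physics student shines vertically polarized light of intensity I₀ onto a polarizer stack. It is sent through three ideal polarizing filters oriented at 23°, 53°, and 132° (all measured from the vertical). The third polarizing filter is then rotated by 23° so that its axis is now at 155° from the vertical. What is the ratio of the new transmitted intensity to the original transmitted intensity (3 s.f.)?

I_new/I_old ≈ 1.19

Before rotation:
I₁ = I₀ cos²(23° − 0°) = I₀ cos²(23°) = 0.8473 I₀.
I₂ = I₁ cos²(53° − 23°) = 0.8473 I₀ · cos²(30°) = 0.6355 I₀.
I₃ = I₂ cos²(132° − 53°) = 0.6355 I₀ · cos²(79°) = 0.02314 I₀.
After rotation:
I₁ = I₀ cos²(23° − 0°) = I₀ cos²(23°) = 0.8473 I₀.
I₂ = I₁ cos²(53° − 23°) = 0.8473 I₀ · cos²(30°) = 0.6355 I₀.
Angle between axes 2 and 3: 78°. I₃ = 0.6355 I₀ · cos²(78°) = 0.02747 I₀.
Ratio = 0.02747 / 0.02314 = 1.187.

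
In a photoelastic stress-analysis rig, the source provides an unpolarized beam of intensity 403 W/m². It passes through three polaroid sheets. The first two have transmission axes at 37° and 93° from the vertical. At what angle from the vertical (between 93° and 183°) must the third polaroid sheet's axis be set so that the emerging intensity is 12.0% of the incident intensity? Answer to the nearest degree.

θ ≈ 122°

Unpolarized light through the first polarizer → I₁ = ½ I₀, now polarized at 37°.
I₂ = I₁ cos²(93° − 37°) = 0.5 I₀ · cos²(56°) = 0.1563 I₀.
Need I₃/I₀ = 0.12, so cos²(θ − 93°) = 0.12 / 0.1563 = 0.7675.
θ − 93° = arccos(√0.7675) = 28.8°, giving θ ≈ 93 + 28.8 = 121.8°.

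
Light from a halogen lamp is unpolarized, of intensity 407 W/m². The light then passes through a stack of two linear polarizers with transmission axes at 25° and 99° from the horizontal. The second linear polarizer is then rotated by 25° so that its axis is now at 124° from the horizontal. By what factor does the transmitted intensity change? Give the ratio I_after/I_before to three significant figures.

I_new/I_old ≈ 0.322

Before rotation:
Unpolarized light through the first polarizer → I₁ = ½ I₀, now polarized at 25°.
I₂ = I₁ cos²(99° − 25°) = 0.5 I₀ · cos²(74°) = 0.03799 I₀.
After rotation:
Unpolarized light through the first polarizer → I₁ = ½ I₀, now polarized at 25°.
Angle between axes 1 and 2: 81°. I₂ = 0.5 I₀ · cos²(81°) = 0.01224 I₀.
Ratio = 0.01224 / 0.03799 = 0.3221.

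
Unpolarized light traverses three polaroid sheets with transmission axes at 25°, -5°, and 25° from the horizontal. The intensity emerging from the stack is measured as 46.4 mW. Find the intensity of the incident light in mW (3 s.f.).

Unpolarized light through the first polarizer → I₁ = ½ I₀, now polarized at 25°.
I₂ = I₁ cos²(-5° − 25°) = 0.5 I₀ · cos²(30°) = 0.375 I₀.
I₃ = I₂ cos²(25° + 5°) = 0.375 I₀ · cos²(30°) = 0.2813 I₀.
So 46.4 mW = 0.2813 I₀, giving I₀ = 46.4/0.2813 = 165 mW.

I₀ ≈ 165 mW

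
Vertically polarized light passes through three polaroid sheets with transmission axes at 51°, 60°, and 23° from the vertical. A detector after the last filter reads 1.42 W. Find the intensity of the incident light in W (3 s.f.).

By Malus's law, I₁ = I₀ cos²(51° − 0°) = I₀ cos²(51°) = 0.396 I₀.
I₂ = I₁ cos²(60° − 51°) = 0.396 I₀ · cos²(9°) = 0.3864 I₀.
I₃ = I₂ cos²(23° − 60°) = 0.3864 I₀ · cos²(37°) = 0.2464 I₀.
So 1.42 W = 0.2464 I₀, giving I₀ = 1.42/0.2464 = 5.762 W.

I₀ ≈ 5.76 W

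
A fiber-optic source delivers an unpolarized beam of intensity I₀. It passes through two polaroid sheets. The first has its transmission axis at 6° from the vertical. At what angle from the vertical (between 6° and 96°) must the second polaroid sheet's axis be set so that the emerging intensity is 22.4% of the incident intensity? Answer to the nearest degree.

θ ≈ 54°

Unpolarized light through the first polarizer → I₁ = ½ I₀, now polarized at 6°.
Need I₂/I₀ = 0.224, so cos²(θ − 6°) = 0.224 / 0.5 = 0.448.
θ − 6° = arccos(√0.448) = 48.0°, giving θ ≈ 6 + 48.0 = 54.0°.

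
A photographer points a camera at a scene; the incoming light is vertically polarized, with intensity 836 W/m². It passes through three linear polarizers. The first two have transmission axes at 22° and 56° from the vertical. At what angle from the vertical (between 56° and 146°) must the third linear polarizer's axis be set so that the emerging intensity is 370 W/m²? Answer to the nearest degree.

θ ≈ 86°

By Malus's law, I₁ = I₀ cos²(22° − 0°) = I₀ cos²(22°) = 0.8597 I₀.
I₂ = I₁ cos²(56° − 22°) = 0.8597 I₀ · cos²(34°) = 0.5909 I₀.
Target fraction: 370 / 836 W/m² = 0.4426 of I₀.
Need I₃/I₀ = 0.4426, so cos²(θ − 56°) = 0.4426 / 0.5909 = 0.7491.
θ − 56° = arccos(√0.7491) = 30.1°, giving θ ≈ 56 + 30.1 = 86.1°.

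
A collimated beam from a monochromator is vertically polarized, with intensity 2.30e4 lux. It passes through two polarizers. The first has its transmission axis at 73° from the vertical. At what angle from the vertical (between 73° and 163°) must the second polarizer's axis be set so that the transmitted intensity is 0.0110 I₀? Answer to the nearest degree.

θ ≈ 142°

I₁ = I₀ cos²(73° − 0°) = I₀ cos²(73°) = 0.08548 I₀.
Need I₂/I₀ = 0.011, so cos²(θ − 73°) = 0.011 / 0.08548 = 0.1287.
θ − 73° = arccos(√0.1287) = 69.0°, giving θ ≈ 73 + 69.0 = 142.0°.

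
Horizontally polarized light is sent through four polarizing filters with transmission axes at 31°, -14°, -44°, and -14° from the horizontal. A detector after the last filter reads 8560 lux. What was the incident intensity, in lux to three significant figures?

I₀ ≈ 4.14e4 lux

I₁ = I₀ cos²(31° − 0°) = I₀ cos²(31°) = 0.7347 I₀.
I₂ = I₁ cos²(-14° − 31°) = 0.7347 I₀ · cos²(45°) = 0.3674 I₀.
I₃ = I₂ cos²(-44° + 14°) = 0.3674 I₀ · cos²(30°) = 0.2755 I₀.
I₄ = I₃ cos²(-14° + 44°) = 0.2755 I₀ · cos²(30°) = 0.2066 I₀.
So 8560 lux = 0.2066 I₀, giving I₀ = 8560/0.2066 = 4.142e+04 lux.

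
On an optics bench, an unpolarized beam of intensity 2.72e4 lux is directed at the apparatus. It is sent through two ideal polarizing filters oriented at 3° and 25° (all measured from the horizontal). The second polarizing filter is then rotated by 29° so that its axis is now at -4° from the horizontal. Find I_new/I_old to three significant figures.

Before rotation:
Unpolarized light through the first polarizer → I₁ = ½ I₀, now polarized at 3°.
I₂ = I₁ cos²(25° − 3°) = 0.5 I₀ · cos²(22°) = 0.4298 I₀.
After rotation:
Unpolarized light through the first polarizer → I₁ = ½ I₀, now polarized at 3°.
I₂ = I₁ cos²(-4° − 3°) = 0.5 I₀ · cos²(7°) = 0.4926 I₀.
Ratio = 0.4926 / 0.4298 = 1.146.

I_new/I_old ≈ 1.15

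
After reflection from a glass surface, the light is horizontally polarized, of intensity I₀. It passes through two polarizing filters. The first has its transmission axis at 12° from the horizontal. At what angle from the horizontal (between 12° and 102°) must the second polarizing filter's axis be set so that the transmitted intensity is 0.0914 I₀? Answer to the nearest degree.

θ ≈ 84°

I₁ = I₀ cos²(12° − 0°) = I₀ cos²(12°) = 0.9568 I₀.
Need I₂/I₀ = 0.0914, so cos²(θ − 12°) = 0.0914 / 0.9568 = 0.09553.
θ − 12° = arccos(√0.09553) = 72.0°, giving θ ≈ 12 + 72.0 = 84.0°.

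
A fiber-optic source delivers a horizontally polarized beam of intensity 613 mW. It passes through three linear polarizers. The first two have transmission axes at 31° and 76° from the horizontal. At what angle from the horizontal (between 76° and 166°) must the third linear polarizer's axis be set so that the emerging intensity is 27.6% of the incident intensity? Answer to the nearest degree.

θ ≈ 106°

By Malus's law, I₁ = I₀ cos²(31° − 0°) = I₀ cos²(31°) = 0.7347 I₀.
I₂ = I₁ cos²(76° − 31°) = 0.7347 I₀ · cos²(45°) = 0.3674 I₀.
Need I₃/I₀ = 0.276, so cos²(θ − 76°) = 0.276 / 0.3674 = 0.7513.
θ − 76° = arccos(√0.7513) = 29.9°, giving θ ≈ 76 + 29.9 = 105.9°.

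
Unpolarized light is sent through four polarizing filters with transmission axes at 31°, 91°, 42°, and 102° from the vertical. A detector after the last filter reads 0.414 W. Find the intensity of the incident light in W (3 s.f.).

Unpolarized light through the first polarizer → I₁ = ½ I₀, now polarized at 31°.
I₂ = I₁ cos²(91° − 31°) = 0.5 I₀ · cos²(60°) = 0.125 I₀.
I₃ = I₂ cos²(42° − 91°) = 0.125 I₀ · cos²(49°) = 0.0538 I₀.
I₄ = I₃ cos²(102° − 42°) = 0.0538 I₀ · cos²(60°) = 0.01345 I₀.
So 0.414 W = 0.01345 I₀, giving I₀ = 0.414/0.01345 = 30.78 W.

I₀ ≈ 30.8 W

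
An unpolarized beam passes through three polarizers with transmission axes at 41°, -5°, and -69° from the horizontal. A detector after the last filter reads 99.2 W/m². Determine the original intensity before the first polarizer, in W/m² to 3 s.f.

Unpolarized light through the first polarizer → I₁ = ½ I₀, now polarized at 41°.
I₂ = I₁ cos²(-5° − 41°) = 0.5 I₀ · cos²(46°) = 0.2413 I₀.
I₃ = I₂ cos²(-69° + 5°) = 0.2413 I₀ · cos²(64°) = 0.04637 I₀.
So 99.2 W/m² = 0.04637 I₀, giving I₀ = 99.2/0.04637 = 2140 W/m².

I₀ ≈ 2140 W/m²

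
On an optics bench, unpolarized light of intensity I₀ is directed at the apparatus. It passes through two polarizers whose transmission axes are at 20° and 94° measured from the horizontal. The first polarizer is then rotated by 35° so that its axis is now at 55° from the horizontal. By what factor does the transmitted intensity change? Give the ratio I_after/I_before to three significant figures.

I_new/I_old ≈ 7.95

Before rotation:
Unpolarized light through the first polarizer → I₁ = ½ I₀, now polarized at 20°.
I₂ = I₁ cos²(94° − 20°) = 0.5 I₀ · cos²(74°) = 0.03799 I₀.
After rotation:
Unpolarized light through the first polarizer → I₁ = ½ I₀, now polarized at 55°.
I₂ = I₁ cos²(94° − 55°) = 0.5 I₀ · cos²(39°) = 0.302 I₀.
Ratio = 0.302 / 0.03799 = 7.949.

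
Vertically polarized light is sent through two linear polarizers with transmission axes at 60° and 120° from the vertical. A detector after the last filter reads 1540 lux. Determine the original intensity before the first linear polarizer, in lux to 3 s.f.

I₀ ≈ 2.46e4 lux

I₁ = I₀ cos²(60° − 0°) = I₀ cos²(60°) = 0.25 I₀.
I₂ = I₁ cos²(120° − 60°) = 0.25 I₀ · cos²(60°) = 0.0625 I₀.
So 1540 lux = 0.0625 I₀, giving I₀ = 1540/0.0625 = 2.464e+04 lux.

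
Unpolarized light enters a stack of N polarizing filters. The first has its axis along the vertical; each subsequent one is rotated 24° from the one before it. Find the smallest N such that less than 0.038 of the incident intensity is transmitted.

N = 16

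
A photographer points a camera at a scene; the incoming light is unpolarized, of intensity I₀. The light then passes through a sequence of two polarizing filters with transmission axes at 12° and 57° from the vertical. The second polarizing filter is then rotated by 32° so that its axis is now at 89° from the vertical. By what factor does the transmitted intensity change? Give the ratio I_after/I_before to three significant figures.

Before rotation:
Unpolarized light through the first polarizer → I₁ = ½ I₀, now polarized at 12°.
I₂ = I₁ cos²(57° − 12°) = 0.5 I₀ · cos²(45°) = 0.25 I₀.
After rotation:
Unpolarized light through the first polarizer → I₁ = ½ I₀, now polarized at 12°.
I₂ = I₁ cos²(89° − 12°) = 0.5 I₀ · cos²(77°) = 0.0253 I₀.
Ratio = 0.0253 / 0.25 = 0.1012.

I_new/I_old ≈ 0.101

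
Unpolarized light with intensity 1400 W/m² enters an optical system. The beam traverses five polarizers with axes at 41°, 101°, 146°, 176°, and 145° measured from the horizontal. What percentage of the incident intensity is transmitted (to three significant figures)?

Unpolarized light through the first polarizer → I₁ = 1400 W/m²/2 = 700 W/m², polarized at 41°.
I₂ = I₁ · cos²(60°) = 700 · 0.25 = 175 W/m².
I₃ = I₂ · cos²(45°) = 175 · 0.5 = 87.5 W/m².
I₄ = I₃ · cos²(30°) = 87.5 · 0.75 = 65.63 W/m².
I₅ = I₄ · cos²(31°) = 65.63 · 0.7347 = 48.22 W/m².
That is 3.444% of the incident intensity.

≈ 3.44%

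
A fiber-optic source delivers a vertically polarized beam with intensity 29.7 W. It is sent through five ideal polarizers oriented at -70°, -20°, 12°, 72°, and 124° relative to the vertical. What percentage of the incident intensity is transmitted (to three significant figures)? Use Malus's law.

≈ 0.329%

By Malus's law, I₁ = 29.7 W · cos²(70°) = 3.474 W.
I₂ = I₁ · cos²(50°) = 3.474 · 0.4132 = 1.435 W.
I₃ = I₂ · cos²(32°) = 1.435 · 0.7192 = 1.032 W.
I₄ = I₃ · cos²(60°) = 1.032 · 0.25 = 0.2581 W.
I₅ = I₄ · cos²(52°) = 0.2581 · 0.379 = 0.09783 W.
That is 0.3294% of the incident intensity.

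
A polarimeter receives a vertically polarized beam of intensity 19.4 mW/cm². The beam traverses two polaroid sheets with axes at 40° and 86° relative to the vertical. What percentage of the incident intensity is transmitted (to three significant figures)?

≈ 28.3%

By Malus's law, I₁ = 19.4 mW/cm² · cos²(40°) = 11.38 mW/cm².
I₂ = I₁ · cos²(46°) = 11.38 · 0.4826 = 5.494 mW/cm².
That is 28.32% of the incident intensity.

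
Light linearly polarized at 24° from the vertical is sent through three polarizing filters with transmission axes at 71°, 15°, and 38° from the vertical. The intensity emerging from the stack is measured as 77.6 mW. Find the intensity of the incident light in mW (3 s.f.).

By Malus's law, I₁ = I₀ cos²(71° − 24°) = I₀ cos²(47°) = 0.4651 I₀.
I₂ = I₁ cos²(15° − 71°) = 0.4651 I₀ · cos²(56°) = 0.1454 I₀.
I₃ = I₂ cos²(38° − 15°) = 0.1454 I₀ · cos²(23°) = 0.1232 I₀.
So 77.6 mW = 0.1232 I₀, giving I₀ = 77.6/0.1232 = 629.7 mW.

I₀ ≈ 630 mW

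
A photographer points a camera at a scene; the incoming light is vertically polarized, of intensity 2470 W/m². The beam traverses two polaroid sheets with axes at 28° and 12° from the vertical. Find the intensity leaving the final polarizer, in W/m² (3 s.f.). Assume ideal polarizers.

I ≈ 1780 W/m²

I₁ = 2470 W/m² · cos²(28°) = 1926 W/m².
I₂ = I₁ · cos²(16°) = 1926 · 0.924 = 1779 W/m².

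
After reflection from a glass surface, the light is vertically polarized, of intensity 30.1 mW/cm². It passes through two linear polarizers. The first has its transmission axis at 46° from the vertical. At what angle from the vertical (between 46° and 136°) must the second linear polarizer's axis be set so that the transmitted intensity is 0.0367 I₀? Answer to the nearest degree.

θ ≈ 120°

I₁ = I₀ cos²(46° − 0°) = I₀ cos²(46°) = 0.4826 I₀.
Need I₂/I₀ = 0.0367, so cos²(θ − 46°) = 0.0367 / 0.4826 = 0.07605.
θ − 46° = arccos(√0.07605) = 74.0°, giving θ ≈ 46 + 74.0 = 120.0°.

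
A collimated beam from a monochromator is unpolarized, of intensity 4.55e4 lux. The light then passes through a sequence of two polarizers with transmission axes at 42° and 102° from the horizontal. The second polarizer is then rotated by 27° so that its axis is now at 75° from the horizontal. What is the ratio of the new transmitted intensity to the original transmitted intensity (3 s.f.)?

Before rotation:
Unpolarized light through the first polarizer → I₁ = ½ I₀, now polarized at 42°.
I₂ = I₁ cos²(102° − 42°) = 0.5 I₀ · cos²(60°) = 0.125 I₀.
After rotation:
Unpolarized light through the first polarizer → I₁ = ½ I₀, now polarized at 42°.
I₂ = I₁ cos²(75° − 42°) = 0.5 I₀ · cos²(33°) = 0.3517 I₀.
Ratio = 0.3517 / 0.125 = 2.813.

I_new/I_old ≈ 2.81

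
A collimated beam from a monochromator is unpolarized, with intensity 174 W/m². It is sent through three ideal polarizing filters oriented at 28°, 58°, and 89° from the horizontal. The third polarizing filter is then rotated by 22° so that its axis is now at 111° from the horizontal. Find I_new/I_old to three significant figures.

I_new/I_old ≈ 0.493

Before rotation:
Unpolarized light through the first polarizer → I₁ = ½ I₀, now polarized at 28°.
I₂ = I₁ cos²(58° − 28°) = 0.5 I₀ · cos²(30°) = 0.375 I₀.
I₃ = I₂ cos²(89° − 58°) = 0.375 I₀ · cos²(31°) = 0.2755 I₀.
After rotation:
Unpolarized light through the first polarizer → I₁ = ½ I₀, now polarized at 28°.
I₂ = I₁ cos²(58° − 28°) = 0.5 I₀ · cos²(30°) = 0.375 I₀.
I₃ = I₂ cos²(111° − 58°) = 0.375 I₀ · cos²(53°) = 0.1358 I₀.
Ratio = 0.1358 / 0.2755 = 0.4929.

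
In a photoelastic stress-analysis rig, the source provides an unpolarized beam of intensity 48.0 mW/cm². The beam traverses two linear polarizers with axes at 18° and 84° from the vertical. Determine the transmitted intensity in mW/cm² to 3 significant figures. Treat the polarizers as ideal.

Unpolarized light through the first polarizer → I₁ = 48.0 mW/cm²/2 = 24 mW/cm², polarized at 18°.
I₂ = I₁ · cos²(66°) = 24 · 0.1654 = 3.97 mW/cm².

I ≈ 3.97 mW/cm²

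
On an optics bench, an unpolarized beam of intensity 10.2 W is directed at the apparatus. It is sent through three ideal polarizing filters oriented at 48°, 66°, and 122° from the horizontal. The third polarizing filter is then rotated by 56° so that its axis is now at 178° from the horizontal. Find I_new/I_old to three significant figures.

Before rotation:
Unpolarized light through the first polarizer → I₁ = ½ I₀, now polarized at 48°.
I₂ = I₁ cos²(66° − 48°) = 0.5 I₀ · cos²(18°) = 0.4523 I₀.
I₃ = I₂ cos²(122° − 66°) = 0.4523 I₀ · cos²(56°) = 0.1414 I₀.
After rotation:
Unpolarized light through the first polarizer → I₁ = ½ I₀, now polarized at 48°.
I₂ = I₁ cos²(66° − 48°) = 0.5 I₀ · cos²(18°) = 0.4523 I₀.
Angle between axes 2 and 3: 68°. I₃ = 0.4523 I₀ · cos²(68°) = 0.06346 I₀.
Ratio = 0.06346 / 0.1414 = 0.4488.

I_new/I_old ≈ 0.449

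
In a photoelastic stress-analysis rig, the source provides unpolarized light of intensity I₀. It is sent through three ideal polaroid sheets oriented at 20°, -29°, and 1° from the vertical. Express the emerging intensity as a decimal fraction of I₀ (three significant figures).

≈ 0.161 I₀

Unpolarized light through the first polarizer → I₁ = ½ I₀, now polarized at 20°.
I₂ = I₁ cos²(-29° − 20°) = 0.5 I₀ · cos²(49°) = 0.2152 I₀.
I₃ = I₂ cos²(1° + 29°) = 0.2152 I₀ · cos²(30°) = 0.1614 I₀.
Transmitted fraction = 0.1614.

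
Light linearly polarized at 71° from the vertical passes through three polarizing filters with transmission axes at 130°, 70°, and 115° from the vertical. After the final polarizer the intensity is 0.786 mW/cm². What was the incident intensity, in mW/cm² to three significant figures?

By Malus's law, I₁ = I₀ cos²(130° − 71°) = I₀ cos²(59°) = 0.2653 I₀.
I₂ = I₁ cos²(70° − 130°) = 0.2653 I₀ · cos²(60°) = 0.06632 I₀.
I₃ = I₂ cos²(115° − 70°) = 0.06632 I₀ · cos²(45°) = 0.03316 I₀.
So 0.786 mW/cm² = 0.03316 I₀, giving I₀ = 0.786/0.03316 = 23.7 mW/cm².

I₀ ≈ 23.7 mW/cm²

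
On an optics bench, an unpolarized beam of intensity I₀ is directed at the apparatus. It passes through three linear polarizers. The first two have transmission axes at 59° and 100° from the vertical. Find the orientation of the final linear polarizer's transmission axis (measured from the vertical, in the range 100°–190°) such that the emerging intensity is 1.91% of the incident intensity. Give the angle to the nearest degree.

θ ≈ 175°

Unpolarized light through the first polarizer → I₁ = ½ I₀, now polarized at 59°.
I₂ = I₁ cos²(100° − 59°) = 0.5 I₀ · cos²(41°) = 0.2848 I₀.
Need I₃/I₀ = 0.0191, so cos²(θ − 100°) = 0.0191 / 0.2848 = 0.06707.
θ − 100° = arccos(√0.06707) = 75.0°, giving θ ≈ 100 + 75.0 = 175.0°.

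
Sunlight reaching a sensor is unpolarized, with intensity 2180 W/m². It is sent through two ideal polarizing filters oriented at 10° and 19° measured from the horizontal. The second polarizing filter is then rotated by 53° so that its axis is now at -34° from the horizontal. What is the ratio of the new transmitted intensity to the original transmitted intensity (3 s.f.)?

I_new/I_old ≈ 0.530

Before rotation:
Unpolarized light through the first polarizer → I₁ = ½ I₀, now polarized at 10°.
I₂ = I₁ cos²(19° − 10°) = 0.5 I₀ · cos²(9°) = 0.4878 I₀.
After rotation:
Unpolarized light through the first polarizer → I₁ = ½ I₀, now polarized at 10°.
I₂ = I₁ cos²(-34° − 10°) = 0.5 I₀ · cos²(44°) = 0.2587 I₀.
Ratio = 0.2587 / 0.4878 = 0.5304.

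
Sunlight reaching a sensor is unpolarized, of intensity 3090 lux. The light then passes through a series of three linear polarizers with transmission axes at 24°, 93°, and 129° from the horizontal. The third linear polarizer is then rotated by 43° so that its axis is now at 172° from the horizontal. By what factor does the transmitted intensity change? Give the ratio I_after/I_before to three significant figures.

Before rotation:
Unpolarized light through the first polarizer → I₁ = ½ I₀, now polarized at 24°.
I₂ = I₁ cos²(93° − 24°) = 0.5 I₀ · cos²(69°) = 0.06421 I₀.
I₃ = I₂ cos²(129° − 93°) = 0.06421 I₀ · cos²(36°) = 0.04203 I₀.
After rotation:
Unpolarized light through the first polarizer → I₁ = ½ I₀, now polarized at 24°.
I₂ = I₁ cos²(93° − 24°) = 0.5 I₀ · cos²(69°) = 0.06421 I₀.
I₃ = I₂ cos²(172° − 93°) = 0.06421 I₀ · cos²(79°) = 0.002338 I₀.
Ratio = 0.002338 / 0.04203 = 0.05563.

I_new/I_old ≈ 0.0556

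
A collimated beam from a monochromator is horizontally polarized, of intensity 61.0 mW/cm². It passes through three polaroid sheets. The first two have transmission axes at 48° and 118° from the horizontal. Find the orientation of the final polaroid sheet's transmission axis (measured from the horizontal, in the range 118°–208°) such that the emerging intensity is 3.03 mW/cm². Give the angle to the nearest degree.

By Malus's law, I₁ = I₀ cos²(48° − 0°) = I₀ cos²(48°) = 0.4477 I₀.
I₂ = I₁ cos²(118° − 48°) = 0.4477 I₀ · cos²(70°) = 0.05238 I₀.
Target fraction: 3.03 / 61.0 mW/cm² = 0.04967 of I₀.
Need I₃/I₀ = 0.04967, so cos²(θ − 118°) = 0.04967 / 0.05238 = 0.9484.
θ − 118° = arccos(√0.9484) = 13.1°, giving θ ≈ 118 + 13.1 = 131.1°.

θ ≈ 131°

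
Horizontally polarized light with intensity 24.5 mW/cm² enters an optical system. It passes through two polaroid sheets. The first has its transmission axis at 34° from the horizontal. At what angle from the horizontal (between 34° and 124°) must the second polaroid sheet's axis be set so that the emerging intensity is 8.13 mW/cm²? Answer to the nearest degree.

By Malus's law, I₁ = I₀ cos²(34° − 0°) = I₀ cos²(34°) = 0.6873 I₀.
Target fraction: 8.13 / 24.5 mW/cm² = 0.3318 of I₀.
Need I₂/I₀ = 0.3318, so cos²(θ − 34°) = 0.3318 / 0.6873 = 0.4828.
θ − 34° = arccos(√0.4828) = 46.0°, giving θ ≈ 34 + 46.0 = 80.0°.

θ ≈ 80°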